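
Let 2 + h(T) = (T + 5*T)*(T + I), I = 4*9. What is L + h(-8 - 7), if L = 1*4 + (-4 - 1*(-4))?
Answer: -1888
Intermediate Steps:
I = 36
h(T) = -2 + 6*T*(36 + T) (h(T) = -2 + (T + 5*T)*(T + 36) = -2 + (6*T)*(36 + T) = -2 + 6*T*(36 + T))
L = 4 (L = 4 + (-4 + 4) = 4 + 0 = 4)
L + h(-8 - 7) = 4 + (-2 + 6*(-8 - 7)² + 216*(-8 - 7)) = 4 + (-2 + 6*(-15)² + 216*(-15)) = 4 + (-2 + 6*225 - 3240) = 4 + (-2 + 1350 - 3240) = 4 - 1892 = -1888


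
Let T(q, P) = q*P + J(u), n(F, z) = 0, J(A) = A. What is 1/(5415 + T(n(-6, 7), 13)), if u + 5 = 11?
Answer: 1/5421 ≈ 0.00018447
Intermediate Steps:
u = 6 (u = -5 + 11 = 6)
T(q, P) = 6 + P*q (T(q, P) = q*P + 6 = P*q + 6 = 6 + P*q)
1/(5415 + T(n(-6, 7), 13)) = 1/(5415 + (6 + 13*0)) = 1/(5415 + (6 + 0)) = 1/(5415 + 6) = 1/5421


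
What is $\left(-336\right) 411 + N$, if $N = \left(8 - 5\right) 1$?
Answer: $-138093$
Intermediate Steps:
$N = 3$ ($N = 3 \cdot 1 = 3$)
$\left(-336\right) 411 + N = \left(-336\right) 411 + 3 = -138096 + 3 = -138093$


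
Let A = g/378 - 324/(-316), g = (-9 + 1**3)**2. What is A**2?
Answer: 318158569/222934761 ≈ 1.4271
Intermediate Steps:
g = 64 (g = (-9 + 1)**2 = (-8)**2 = 64)
A = 17837/14931 (A = 64/378 - 324/(-316) = 64*(1/378) - 324*(-1/316) = 32/189 + 81/79 = 17837/14931 ≈ 1.1946)
A**2 = (17837/14931)**2 = 318158569/222934761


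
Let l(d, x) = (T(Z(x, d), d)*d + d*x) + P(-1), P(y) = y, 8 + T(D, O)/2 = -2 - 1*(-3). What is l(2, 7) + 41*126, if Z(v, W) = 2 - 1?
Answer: 5151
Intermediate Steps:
Z(v, W) = 1
T(D, O) = -14 (T(D, O) = -16 + 2*(-2 - 1*(-3)) = -16 + 2*(-2 + 3) = -16 + 2*1 = -16 + 2 = -14)
l(d, x) = -1 - 14*d + d*x (l(d, x) = (-14*d + d*x) - 1 = -1 - 14*d + d*x)
l(2, 7) + 41*126 = (-1 - 14*2 + 2*7) + 41*126 = (-1 - 28 + 14) + 5166 = -15 + 5166 = 5151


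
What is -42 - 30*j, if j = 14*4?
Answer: -1722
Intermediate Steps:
j = 56
-42 - 30*j = -42 - 30*56 = -42 - 1680 = -1722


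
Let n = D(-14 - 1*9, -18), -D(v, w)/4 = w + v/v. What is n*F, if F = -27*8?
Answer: -14688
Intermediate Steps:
F = -216
D(v, w) = -4 - 4*w (D(v, w) = -4*(w + v/v) = -4*(w + 1) = -4*(1 + w) = -4 - 4*w)
n = 68 (n = -4 - 4*(-18) = -4 + 72 = 68)
n*F = 68*(-216) = -14688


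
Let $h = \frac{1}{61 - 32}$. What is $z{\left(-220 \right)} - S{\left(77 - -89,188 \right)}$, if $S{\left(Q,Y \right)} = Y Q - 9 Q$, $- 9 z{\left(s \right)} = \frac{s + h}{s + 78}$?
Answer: $- \frac{1101266647}{37062} \approx -29714.0$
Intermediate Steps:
$h = \frac{1}{29} \approx 0.034483$
$z{\left(s \right)} = - \frac{\frac{1}{29} + s}{9 \left(78 + s\right)}$ ($z{\left(s \right)} = - \frac{\left(s + \frac{1}{29}\right) \frac{1}{s + 78}}{9} = - \frac{\left(\frac{1}{29} + s\right) \frac{1}{78 + s}}{9} = - \frac{\frac{1}{78 + s} \left(\frac{1}{29} + s\right)}{9} = - \frac{\frac{1}{29} + s}{9 \left(78 + s\right)}$)
$S{\left(Q,Y \right)} = - 9 Q + Q Y$ ($S{\left(Q,Y \right)} = Q Y - 9 Q = - 9 Q + Q Y$)
$z{\left(-220 \right)} - S{\left(77 - -89,188 \right)} = \frac{-1 - -6380}{261 \left(78 - 220\right)} - \left(77 - -89\right) \left(-9 + 188\right) = \frac{-1 + 6380}{261 \left(-142\right)} - \left(77 + 89\right) 179 = \frac{1}{261} \left(- \frac{1}{142}\right) 6379 - 166 \cdot 179 = - \frac{6379}{37062} - 29714 = - \frac{1101266647}{37062}$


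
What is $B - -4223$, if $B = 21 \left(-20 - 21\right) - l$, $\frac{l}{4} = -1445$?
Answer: $9142$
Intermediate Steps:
$l = -5780$ ($l = 4 \left(-1445\right) = -5780$)
$B = 4919$ ($B = 21 \left(-20 - 21\right) - -5780 = 21 \left(-41\right) + 5780 = -861 + 5780 = 4919$)
$B - -4223 = 4919 - -4223 = 4919 + 4223 = 9142$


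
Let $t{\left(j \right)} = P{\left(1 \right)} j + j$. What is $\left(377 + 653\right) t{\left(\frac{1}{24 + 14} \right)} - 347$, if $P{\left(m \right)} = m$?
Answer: $- \frac{5563}{19} \approx -292.79$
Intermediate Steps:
$t{\left(j \right)} = 2 j$ ($t{\left(j \right)} = 1 j + j = j + j = 2 j$)
$\left(377 + 653\right) t{\left(\frac{1}{24 + 14} \right)} - 347 = \left(377 + 653\right) \frac{2}{24 + 14} - 347 = 1030 \cdot \frac{2}{38} - 347 = 1030 \cdot 2 \cdot \frac{1}{38} - 347 = 1030 \cdot \frac{1}{19} - 347 = \frac{1030}{19} - 347 = - \frac{5563}{19}$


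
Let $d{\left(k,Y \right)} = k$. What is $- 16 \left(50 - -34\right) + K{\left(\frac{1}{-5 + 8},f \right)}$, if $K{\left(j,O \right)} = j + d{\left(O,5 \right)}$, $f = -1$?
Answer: $- \frac{4034}{3} \approx -1344.7$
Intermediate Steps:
$K{\left(j,O \right)} = O + j$ ($K{\left(j,O \right)} = j + O = O + j$)
$- 16 \left(50 - -34\right) + K{\left(\frac{1}{-5 + 8},f \right)} = - 16 \left(50 - -34\right) - \left(1 - \frac{1}{-5 + 8}\right) = - 16 \left(50 + 34\right) - \left(1 - \frac{1}{3}\right) = \left(-16\right) 84 + \left(-1 + \frac{1}{3}\right) = -1344 - \frac{2}{3} = - \frac{4034}{3}$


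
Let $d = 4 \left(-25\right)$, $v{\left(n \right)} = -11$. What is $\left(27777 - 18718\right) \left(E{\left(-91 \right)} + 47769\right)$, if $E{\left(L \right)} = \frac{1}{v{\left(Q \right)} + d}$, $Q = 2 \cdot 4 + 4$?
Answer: $\frac{48034061122}{111} \approx 4.3274 \cdot 10^{8}$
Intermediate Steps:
$Q = 12$ ($Q = 8 + 4 = 12$)
$d = -100$
$E{\left(L \right)} = - \frac{1}{111}$ ($E{\left(L \right)} = \frac{1}{-11 - 100} = \frac{1}{-111} = - \frac{1}{111}$)
$\left(27777 - 18718\right) \left(E{\left(-91 \right)} + 47769\right) = \left(27777 - 18718\right) \left(- \frac{1}{111} + 47769\right) = 9059 \cdot \frac{5302358}{111} = \frac{48034061122}{111}$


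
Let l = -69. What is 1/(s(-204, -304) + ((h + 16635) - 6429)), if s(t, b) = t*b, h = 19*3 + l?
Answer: 1/72210 ≈ 1.3848e-5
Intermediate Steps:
h = -12 (h = 19*3 - 69 = 57 - 69 = -12)
s(t, b) = b*t
1/(s(-204, -304) + ((h + 16635) - 6429)) = 1/(-304*(-204) + ((-12 + 16635) - 6429)) = 1/(62016 + (16623 - 6429)) = 1/(62016 + 10194) = 1/72210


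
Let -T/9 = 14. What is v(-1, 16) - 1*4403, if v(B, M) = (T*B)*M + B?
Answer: -2388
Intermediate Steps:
T = -126 (T = -9*14 = -126)
v(B, M) = B - 126*B*M (v(B, M) = (-126*B)*M + B = -126*B*M + B = B - 126*B*M)
v(-1, 16) - 1*4403 = -(1 - 126*16) - 1*4403 = -(1 - 2016) - 4403 = -1*(-2015) - 4403 = 2015 - 4403 = -2388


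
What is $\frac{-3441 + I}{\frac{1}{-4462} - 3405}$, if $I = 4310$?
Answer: $- \frac{3877478}{15193111} \approx -0.25521$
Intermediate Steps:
$\frac{-3441 + I}{\frac{1}{-4462} - 3405} = \frac{-3441 + 4310}{\frac{1}{-4462} - 3405} = \frac{869}{- \frac{1}{4462} - 3405} = \frac{869}{- \frac{15193111}{4462}} = 869 \left(- \frac{4462}{15193111}\right) = - \frac{3877478}{15193111}$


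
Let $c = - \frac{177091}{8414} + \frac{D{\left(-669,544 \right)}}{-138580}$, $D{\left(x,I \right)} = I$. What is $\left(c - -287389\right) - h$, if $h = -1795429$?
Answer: $\frac{607141621476541}{291503030} \approx 2.0828 \cdot 10^{6}$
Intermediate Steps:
$c = - \frac{6136461999}{291503030}$ ($c = - \frac{177091}{8414} + \frac{544}{-138580} = \left(-177091\right) \frac{1}{8414} + 544 \left(- \frac{1}{138580}\right) = - \frac{177091}{8414} - \frac{136}{34645} = - \frac{6136461999}{291503030} \approx -21.051$)
$\left(c - -287389\right) - h = \left(- \frac{6136461999}{291503030} - -287389\right) - -1795429 = \left(- \frac{6136461999}{291503030} + 287389\right) + 1795429 = \frac{83768627826671}{291503030} + 1795429 = \frac{607141621476541}{291503030}$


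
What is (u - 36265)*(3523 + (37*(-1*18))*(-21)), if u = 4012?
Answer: -564717777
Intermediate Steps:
(u - 36265)*(3523 + (37*(-1*18))*(-21)) = (4012 - 36265)*(3523 + (37*(-1*18))*(-21)) = -32253*(3523 + (37*(-18))*(-21)) = -32253*(3523 - 666*(-21)) = -32253*(3523 + 13986) = -32253*17509 = -564717777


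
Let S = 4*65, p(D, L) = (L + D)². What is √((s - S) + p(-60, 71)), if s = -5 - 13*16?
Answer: 4*I*√22 ≈ 18.762*I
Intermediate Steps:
s = -213 (s = -5 - 208 = -213)
p(D, L) = (D + L)²
S = 260
√((s - S) + p(-60, 71)) = √((-213 - 1*260) + (-60 + 71)²) = √((-213 - 260) + 11²) = √(-473 + 121) = √(-352) = 4*I*√22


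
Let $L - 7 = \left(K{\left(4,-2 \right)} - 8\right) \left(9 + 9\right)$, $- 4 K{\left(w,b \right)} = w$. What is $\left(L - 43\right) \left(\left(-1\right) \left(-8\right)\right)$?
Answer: $-1584$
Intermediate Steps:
$K{\left(w,b \right)} = - \frac{w}{4}$
$L = -155$ ($L = 7 + \left(\left(- \frac{1}{4}\right) 4 - 8\right) \left(9 + 9\right) = 7 + \left(-1 - 8\right) 18 = 7 - 162 = -155$)
$\left(L - 43\right) \left(\left(-1\right) \left(-8\right)\right) = \left(-155 - 43\right) \left(\left(-1\right) \left(-8\right)\right) = \left(-198\right) 8 = -1584$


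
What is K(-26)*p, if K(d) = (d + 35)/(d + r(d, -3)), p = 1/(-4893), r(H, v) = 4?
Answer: 3/35882 ≈ 8.3607e-5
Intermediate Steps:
p = -1/4893 ≈ -0.00020437
K(d) = (35 + d)/(4 + d) (K(d) = (d + 35)/(d + 4) = (35 + d)/(4 + d))
K(-26)*p = ((35 - 26)/(4 - 26))*(-1/4893) = (9/(-22))*(-1/4893) = -1/22*9*(-1/4893) = -9/22*(-1/4893) = 3/35882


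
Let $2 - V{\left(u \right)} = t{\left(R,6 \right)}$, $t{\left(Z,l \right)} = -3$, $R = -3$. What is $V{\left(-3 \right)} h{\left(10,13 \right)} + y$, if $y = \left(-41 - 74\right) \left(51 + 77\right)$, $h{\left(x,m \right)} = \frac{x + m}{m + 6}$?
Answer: $- \frac{279565}{19} \approx -14714.0$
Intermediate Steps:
$V{\left(u \right)} = 5$ ($V{\left(u \right)} = 2 - -3 = 2 + 3 = 5$)
$h{\left(x,m \right)} = \frac{m + x}{6 + m}$
$y = -14720$ ($y = \left(-115\right) 128 = -14720$)
$V{\left(-3 \right)} h{\left(10,13 \right)} + y = 5 \frac{13 + 10}{6 + 13} - 14720 = 5 \cdot \frac{1}{19} \cdot 23 - 14720 = 5 \cdot \frac{23}{19} - 14720 = \frac{115}{19} - 14720 = - \frac{279565}{19}$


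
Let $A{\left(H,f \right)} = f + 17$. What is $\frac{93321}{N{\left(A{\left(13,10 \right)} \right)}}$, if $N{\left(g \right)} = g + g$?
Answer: $\frac{10369}{6} \approx 1728.2$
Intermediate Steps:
$A{\left(H,f \right)} = 17 + f$
$N{\left(g \right)} = 2 g$
$\frac{93321}{N{\left(A{\left(13,10 \right)} \right)}} = \frac{93321}{2 \left(17 + 10\right)} = \frac{93321}{2 \cdot 27} = \frac{93321}{54} = 93321 \cdot \frac{1}{54} = \frac{10369}{6}$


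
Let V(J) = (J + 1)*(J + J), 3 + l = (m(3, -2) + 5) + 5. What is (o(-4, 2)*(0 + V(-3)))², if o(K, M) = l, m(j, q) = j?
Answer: 14400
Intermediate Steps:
l = 10 (l = -3 + ((3 + 5) + 5) = -3 + (8 + 5) = -3 + 13 = 10)
o(K, M) = 10
V(J) = 2*J*(1 + J) (V(J) = (1 + J)*(2*J) = 2*J*(1 + J))
(o(-4, 2)*(0 + V(-3)))² = (10*(0 + 2*(-3)*(1 - 3)))² = (10*(0 + 2*(-3)*(-2)))² = (10*(0 + 12))² = (10*12)² = 120² = 14400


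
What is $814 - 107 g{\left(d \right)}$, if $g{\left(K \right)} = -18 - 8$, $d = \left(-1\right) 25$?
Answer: $3596$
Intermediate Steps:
$d = -25$
$g{\left(K \right)} = -26$
$814 - 107 g{\left(d \right)} = 814 - -2782 = 814 + 2782 = 3596$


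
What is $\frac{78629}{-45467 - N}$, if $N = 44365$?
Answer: $- \frac{78629}{89832} \approx -0.87529$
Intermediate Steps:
$\frac{78629}{-45467 - N} = \frac{78629}{-45467 - 44365} = \frac{78629}{-89832} = 78629 \left(- \frac{1}{89832}\right) = - \frac{78629}{89832}$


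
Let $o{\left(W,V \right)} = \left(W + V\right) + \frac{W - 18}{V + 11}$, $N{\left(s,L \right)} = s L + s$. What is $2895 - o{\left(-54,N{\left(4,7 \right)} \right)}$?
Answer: $\frac{125503}{43} \approx 2918.7$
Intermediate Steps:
$N{\left(s,L \right)} = s + L s$ ($N{\left(s,L \right)} = L s + s = s + L s$)
$o{\left(W,V \right)} = V + W + \frac{-18 + W}{11 + V}$ ($o{\left(W,V \right)} = \left(V + W\right) + \frac{-18 + W}{11 + V} = V + W + \frac{-18 + W}{11 + V}$)
$2895 - o{\left(-54,N{\left(4,7 \right)} \right)} = 2895 - \frac{-18 + \left(4 \left(1 + 7\right)\right)^{2} + 11 \cdot 4 \left(1 + 7\right) + 12 \left(-54\right) + 4 \left(1 + 7\right) \left(-54\right)}{11 + 4 \left(1 + 7\right)} = 2895 - \frac{-18 + \left(4 \cdot 8\right)^{2} + 11 \cdot 4 \cdot 8 - 648 + 4 \cdot 8 \left(-54\right)}{11 + 4 \cdot 8} = 2895 - \frac{-18 + 32^{2} + 11 \cdot 32 - 648 + 32 \left(-54\right)}{11 + 32} = 2895 - \frac{-18 + 1024 + 352 - 648 - 1728}{43} = 2895 - \frac{1}{43} \left(-1018\right) = 2895 - - \frac{1018}{43} = 2895 + \frac{1018}{43} = \frac{125503}{43}$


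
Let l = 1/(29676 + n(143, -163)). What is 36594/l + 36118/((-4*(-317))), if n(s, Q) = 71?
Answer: 690148147271/634 ≈ 1.0886e+9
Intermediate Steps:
l = 1/29747 (l = 1/(29676 + 71) = 1/29747 ≈ 3.3617e-5)
36594/l + 36118/((-4*(-317))) = 36594/(1/29747) + 36118/((-4*(-317))) = 36594*29747 + 36118/1268 = 1088561718 + 36118*(1/1268) = 1088561718 + 18059/634 = 690148147271/634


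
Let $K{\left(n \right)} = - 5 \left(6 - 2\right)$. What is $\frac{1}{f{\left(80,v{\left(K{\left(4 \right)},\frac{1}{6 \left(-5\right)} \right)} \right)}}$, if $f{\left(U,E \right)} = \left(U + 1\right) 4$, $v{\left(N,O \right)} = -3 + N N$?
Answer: $\frac{1}{324} \approx 0.0030864$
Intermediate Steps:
$K{\left(n \right)} = -20$ ($K{\left(n \right)} = \left(-5\right) 4 = -20$)
$v{\left(N,O \right)} = -3 + N^{2}$
$f{\left(U,E \right)} = 4 + 4 U$ ($f{\left(U,E \right)} = \left(1 + U\right) 4 = 4 + 4 U$)
$\frac{1}{f{\left(80,v{\left(K{\left(4 \right)},\frac{1}{6 \left(-5\right)} \right)} \right)}} = \frac{1}{4 + 4 \cdot 80} = \frac{1}{4 + 320} = \frac{1}{324}$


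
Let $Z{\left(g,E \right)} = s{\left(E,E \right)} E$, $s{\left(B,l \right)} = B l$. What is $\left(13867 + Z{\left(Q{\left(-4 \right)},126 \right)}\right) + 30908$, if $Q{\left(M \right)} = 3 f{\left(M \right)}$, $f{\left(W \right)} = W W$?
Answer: $2045151$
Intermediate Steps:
$f{\left(W \right)} = W^{2}$
$Q{\left(M \right)} = 3 M^{2}$
$Z{\left(g,E \right)} = E^{3}$ ($Z{\left(g,E \right)} = E E E = E^{2} E = E^{3}$)
$\left(13867 + Z{\left(Q{\left(-4 \right)},126 \right)}\right) + 30908 = \left(13867 + 126^{3}\right) + 30908 = \left(13867 + 2000376\right) + 30908 = 2014243 + 30908 = 2045151$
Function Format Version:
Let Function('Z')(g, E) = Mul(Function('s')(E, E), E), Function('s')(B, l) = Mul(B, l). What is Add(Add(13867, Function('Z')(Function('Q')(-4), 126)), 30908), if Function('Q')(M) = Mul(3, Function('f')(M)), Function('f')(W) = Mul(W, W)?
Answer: 2045151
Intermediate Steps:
Function('f')(W) = Pow(W, 2)
Function('Q')(M) = Mul(3, Pow(M, 2))
Function('Z')(g, E) = Pow(E, 3) (Function('Z')(g, E) = Mul(Mul(E, E), E) = Mul(Pow(E, 2), E) = Pow(E, 3))
Add(Add(13867, Function('Z')(Function('Q')(-4), 126)), 30908) = Add(Add(13867, Pow(126, 3)), 30908) = Add(Add(13867, 2000376), 30908) = Add(2014243, 30908) = 2045151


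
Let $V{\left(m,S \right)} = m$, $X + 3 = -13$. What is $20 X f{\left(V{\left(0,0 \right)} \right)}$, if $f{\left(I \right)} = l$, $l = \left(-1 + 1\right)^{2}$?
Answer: $0$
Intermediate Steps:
$X = -16$ ($X = -3 - 13 = -16$)
$l = 0$ ($l = 0^{2} = 0$)
$f{\left(I \right)} = 0$
$20 X f{\left(V{\left(0,0 \right)} \right)} = 20 \left(-16\right) 0 = \left(-320\right) 0 = 0$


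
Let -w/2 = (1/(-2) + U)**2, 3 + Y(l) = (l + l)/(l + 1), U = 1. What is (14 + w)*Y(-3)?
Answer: 0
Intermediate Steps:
Y(l) = -3 + 2*l/(1 + l) (Y(l) = -3 + (l + l)/(l + 1) = -3 + (2*l)/(1 + l) = -3 + 2*l/(1 + l))
w = -1/2 (w = -2*(1/(-2) + 1)**2 = -2*(1*(-1/2) + 1)**2 = -2*(-1/2 + 1)**2 = -2*(1/2)**2 = -2*1/4 = -1/2 ≈ -0.50000)
(14 + w)*Y(-3) = (14 - 1/2)*((-3 - 1*(-3))/(1 - 3)) = 27*((-3 + 3)/(-2))/2 = 27*(-1/2*0)/2 = (27/2)*0 = 0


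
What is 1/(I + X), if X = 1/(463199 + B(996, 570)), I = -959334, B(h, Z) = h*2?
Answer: -465191/446273542793 ≈ -1.0424e-6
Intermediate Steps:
B(h, Z) = 2*h
X = 1/465191 (X = 1/(463199 + 2*996) = 1/(463199 + 1992) = 1/465191 ≈ 2.1497e-6)
1/(I + X) = 1/(-959334 + 1/465191) = 1/(-446273542793/465191) = -465191/446273542793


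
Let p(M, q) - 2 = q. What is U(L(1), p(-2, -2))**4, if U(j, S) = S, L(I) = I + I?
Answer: 0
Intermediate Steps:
p(M, q) = 2 + q
L(I) = 2*I
U(L(1), p(-2, -2))**4 = (2 - 2)**4 = 0**4 = 0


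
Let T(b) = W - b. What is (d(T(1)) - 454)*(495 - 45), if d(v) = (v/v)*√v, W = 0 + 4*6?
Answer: -204300 + 450*√23 ≈ -2.0214e+5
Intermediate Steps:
W = 24 (W = 0 + 24 = 24)
T(b) = 24 - b
d(v) = √v (d(v) = 1*√v = √v)
(d(T(1)) - 454)*(495 - 45) = (√(24 - 1*1) - 454)*(495 - 45) = (√(24 - 1) - 454)*450 = (√23 - 454)*450 = (-454 + √23)*450 = -204300 + 450*√23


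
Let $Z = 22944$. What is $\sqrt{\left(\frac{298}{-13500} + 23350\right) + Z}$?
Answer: $\frac{\sqrt{9374530530}}{450} \approx 215.16$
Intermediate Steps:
$\sqrt{\left(\frac{298}{-13500} + 23350\right) + Z} = \sqrt{\left(\frac{298}{-13500} + 23350\right) + 22944} = \sqrt{\left(298 \left(- \frac{1}{13500}\right) + 23350\right) + 22944} = \sqrt{\left(- \frac{149}{6750} + 23350\right) + 22944} = \sqrt{\frac{157612351}{6750} + 22944} = \sqrt{\frac{312484351}{6750}} = \frac{\sqrt{9374530530}}{450}$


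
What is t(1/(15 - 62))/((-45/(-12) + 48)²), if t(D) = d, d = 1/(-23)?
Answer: -16/985527 ≈ -1.6235e-5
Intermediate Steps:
d = -1/23 ≈ -0.043478
t(D) = -1/23
t(1/(15 - 62))/((-45/(-12) + 48)²) = -1/(23*(-45/(-12) + 48)²) = -1/(23*(-45*(-1/12) + 48)²) = -1/(23*(15/4 + 48)²) = -1/(23*((207/4)²)) = -1/(23*42849/16) = -1/23*16/42849 = -16/985527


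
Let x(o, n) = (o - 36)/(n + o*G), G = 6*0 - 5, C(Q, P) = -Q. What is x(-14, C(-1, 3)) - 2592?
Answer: -184082/71 ≈ -2592.7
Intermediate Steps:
G = -5 (G = 0 - 5 = -5)
x(o, n) = (-36 + o)/(n - 5*o) (x(o, n) = (o - 36)/(n + o*(-5)) = (-36 + o)/(n - 5*o))
x(-14, C(-1, 3)) - 2592 = (-36 - 14)/(-1*(-1) - 5*(-14)) - 2592 = -50/(1 + 70) - 2592 = -50/71 - 2592 = -184082/71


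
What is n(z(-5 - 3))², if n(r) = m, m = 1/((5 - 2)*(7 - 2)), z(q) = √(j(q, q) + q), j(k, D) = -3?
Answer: 1/225 ≈ 0.0044444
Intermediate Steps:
z(q) = √(-3 + q)
m = 1/15 (m = 1/(3*5) = 1/15 ≈ 0.066667)
n(r) = 1/15
n(z(-5 - 3))² = (1/15)² = 1/225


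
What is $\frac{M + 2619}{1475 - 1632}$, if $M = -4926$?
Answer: $\frac{2307}{157} \approx 14.694$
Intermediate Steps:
$\frac{M + 2619}{1475 - 1632} = \frac{-4926 + 2619}{1475 - 1632} = - \frac{2307}{1475 + \left(-2294 + 662\right)} = - \frac{2307}{1475 - 1632} = - \frac{2307}{-157} = \left(-2307\right) \left(- \frac{1}{157}\right) = \frac{2307}{157}$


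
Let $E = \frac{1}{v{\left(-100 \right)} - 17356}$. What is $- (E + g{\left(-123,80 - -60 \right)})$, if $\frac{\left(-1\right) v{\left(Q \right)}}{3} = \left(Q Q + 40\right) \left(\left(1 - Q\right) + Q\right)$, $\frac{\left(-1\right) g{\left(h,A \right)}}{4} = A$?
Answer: $\frac{26586561}{47476} \approx 560.0$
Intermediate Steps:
$g{\left(h,A \right)} = - 4 A$
$v{\left(Q \right)} = -120 - 3 Q^{2}$ ($v{\left(Q \right)} = - 3 \left(Q Q + 40\right) \left(\left(1 - Q\right) + Q\right) = - 3 \left(Q^{2} + 40\right) 1 = - 3 \left(40 + Q^{2}\right) 1 = - 3 \left(40 + Q^{2}\right) = -120 - 3 Q^{2}$)
$E = - \frac{1}{47476}$ ($E = \frac{1}{\left(-120 - 3 \left(-100\right)^{2}\right) - 17356} = \frac{1}{\left(-120 - 30000\right) - 17356} = \frac{1}{-30120 - 17356} = \frac{1}{-47476} = - \frac{1}{47476} \approx -2.1063 \cdot 10^{-5}$)
$- (E + g{\left(-123,80 - -60 \right)}) = - (- \frac{1}{47476} - 4 \left(80 - -60\right)) = - (- \frac{1}{47476} - 4 \left(80 + 60\right)) = - (- \frac{1}{47476} - 560) = \left(-1\right) \left(- \frac{26586561}{47476}\right) = \frac{26586561}{47476}$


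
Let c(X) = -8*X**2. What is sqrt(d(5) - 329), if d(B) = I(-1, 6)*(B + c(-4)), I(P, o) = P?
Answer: I*sqrt(206) ≈ 14.353*I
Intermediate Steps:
d(B) = 128 - B (d(B) = -(B - 8*(-4)**2) = -(B - 8*16) = -(B - 128) = -(-128 + B) = 128 - B)
sqrt(d(5) - 329) = sqrt((128 - 1*5) - 329) = sqrt((128 - 5) - 329) = sqrt(123 - 329) = sqrt(-206) = I*sqrt(206)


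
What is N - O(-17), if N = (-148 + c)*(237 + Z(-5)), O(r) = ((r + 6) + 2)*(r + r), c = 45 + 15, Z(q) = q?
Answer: -20722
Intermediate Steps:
c = 60
O(r) = 2*r*(8 + r) (O(r) = ((6 + r) + 2)*(2*r) = (8 + r)*(2*r) = 2*r*(8 + r))
N = -20416 (N = (-148 + 60)*(237 - 5) = -88*232 = -20416)
N - O(-17) = -20416 - 2*(-17)*(8 - 17) = -20416 - 2*(-17)*(-9) = -20416 - 1*306 = -20416 - 306 = -20722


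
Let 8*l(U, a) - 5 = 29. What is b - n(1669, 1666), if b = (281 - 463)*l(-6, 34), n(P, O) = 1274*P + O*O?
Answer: -9805271/2 ≈ -4.9026e+6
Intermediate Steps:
n(P, O) = O² + 1274*P (n(P, O) = 1274*P + O² = O² + 1274*P)
l(U, a) = 17/4 (l(U, a) = 5/8 + (⅛)*29 = 5/8 + 29/8 = 17/4)
b = -1547/2 (b = (281 - 463)*(17/4) = -182*17/4 = -1547/2 ≈ -773.50)
b - n(1669, 1666) = -1547/2 - (1666² + 1274*1669) = -1547/2 - (2775556 + 2126306) = -1547/2 - 1*4901862 = -1547/2 - 4901862 = -9805271/2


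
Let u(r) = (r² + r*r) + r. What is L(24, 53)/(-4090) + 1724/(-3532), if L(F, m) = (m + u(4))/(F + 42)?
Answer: -116422727/238357020 ≈ -0.48844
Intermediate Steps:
u(r) = r + 2*r² (u(r) = (r² + r²) + r = 2*r² + r = r + 2*r²)
L(F, m) = (36 + m)/(42 + F) (L(F, m) = (m + 4*(1 + 2*4))/(F + 42) = (m + 4*(1 + 8))/(42 + F) = (m + 4*9)/(42 + F) = (m + 36)/(42 + F) = (36 + m)/(42 + F))
L(24, 53)/(-4090) + 1724/(-3532) = ((36 + 53)/(42 + 24))/(-4090) + 1724/(-3532) = (89/66)*(-1/4090) + 1724*(-1/3532) = ((1/66)*89)*(-1/4090) - 431/883 = (89/66)*(-1/4090) - 431/883 = -89/269940 - 431/883 = -116422727/238357020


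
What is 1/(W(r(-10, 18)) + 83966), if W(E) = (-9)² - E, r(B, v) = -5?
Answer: 1/84052 ≈ 1.1897e-5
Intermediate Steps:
W(E) = 81 - E
1/(W(r(-10, 18)) + 83966) = 1/((81 - 1*(-5)) + 83966) = 1/((81 + 5) + 83966) = 1/(86 + 83966) = 1/84052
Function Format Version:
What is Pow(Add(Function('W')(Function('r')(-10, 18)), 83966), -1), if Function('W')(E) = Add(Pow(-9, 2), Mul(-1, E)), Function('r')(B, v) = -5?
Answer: Rational(1, 84052) ≈ 1.1897e-5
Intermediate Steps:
Function('W')(E) = Add(81, Mul(-1, E))
Pow(Add(Function('W')(Function('r')(-10, 18)), 83966), -1) = Pow(Add(Add(81, Mul(-1, -5)), 83966), -1) = Pow(Add(Add(81, 5), 83966), -1) = Pow(Add(86, 83966), -1) = Pow(84052, -1) = Rational(1, 84052)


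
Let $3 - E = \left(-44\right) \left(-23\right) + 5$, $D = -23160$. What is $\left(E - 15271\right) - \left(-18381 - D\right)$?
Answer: $-21064$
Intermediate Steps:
$E = -1014$ ($E = 3 - \left(\left(-44\right) \left(-23\right) + 5\right) = 3 - \left(1012 + 5\right) = 3 - 1017 = -1014$)
$\left(E - 15271\right) - \left(-18381 - D\right) = \left(-1014 - 15271\right) - \left(-18381 - -23160\right) = -16285 - \left(-18381 + 23160\right) = -16285 - 4779 = -21064$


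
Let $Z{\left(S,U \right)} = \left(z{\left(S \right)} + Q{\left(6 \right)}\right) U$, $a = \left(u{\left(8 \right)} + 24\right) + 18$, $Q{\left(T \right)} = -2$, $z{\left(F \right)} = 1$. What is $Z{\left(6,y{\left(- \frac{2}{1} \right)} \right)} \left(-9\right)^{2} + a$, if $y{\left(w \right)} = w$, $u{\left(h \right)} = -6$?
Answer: $198$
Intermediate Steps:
$a = 36$ ($a = \left(-6 + 24\right) + 18 = 18 + 18 = 36$)
$Z{\left(S,U \right)} = - U$ ($Z{\left(S,U \right)} = \left(1 - 2\right) U = - U$)
$Z{\left(6,y{\left(- \frac{2}{1} \right)} \right)} \left(-9\right)^{2} + a = - \frac{-2}{1} \left(-9\right)^{2} + 36 = - \left(-2\right) 1 \cdot 81 + 36 = \left(-1\right) \left(-2\right) 81 + 36 = 2 \cdot 81 + 36 = 162 + 36 = 198$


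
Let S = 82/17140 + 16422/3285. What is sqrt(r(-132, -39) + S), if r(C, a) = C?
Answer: I*sqrt(17893708105614)/375366 ≈ 11.269*I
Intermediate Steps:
S = 1878283/375366 (S = 82*(1/17140) + 16422*(1/3285) = 41/8570 + 5474/1095 = 1878283/375366 ≈ 5.0039)
sqrt(r(-132, -39) + S) = sqrt(-132 + 1878283/375366) = sqrt(-47670029/375366) = I*sqrt(17893708105614)/375366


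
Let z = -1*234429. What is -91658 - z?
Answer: 142771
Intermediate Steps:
z = -234429
-91658 - z = -91658 - 1*(-234429) = -91658 + 234429 = 142771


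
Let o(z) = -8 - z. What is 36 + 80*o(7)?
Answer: -1164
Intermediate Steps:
36 + 80*o(7) = 36 + 80*(-8 - 1*7) = 36 + 80*(-8 - 7) = 36 + 80*(-15) = 36 - 1200 = -1164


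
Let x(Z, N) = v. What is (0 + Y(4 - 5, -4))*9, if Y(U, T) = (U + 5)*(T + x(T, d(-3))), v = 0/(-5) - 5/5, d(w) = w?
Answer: -180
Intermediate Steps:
v = -1 (v = 0*(-⅕) - 5*⅕ = 0 - 1 = -1)
x(Z, N) = -1
Y(U, T) = (-1 + T)*(5 + U) (Y(U, T) = (U + 5)*(T - 1) = (5 + U)*(-1 + T) = (-1 + T)*(5 + U))
(0 + Y(4 - 5, -4))*9 = (0 + (-5 - (4 - 5) + 5*(-4) - 4*(4 - 5)))*9 = (0 + (-5 - 1*(-1) - 20 - 4*(-1)))*9 = (0 + (-5 + 1 - 20 + 4))*9 = (0 - 20)*9 = -20*9 = -180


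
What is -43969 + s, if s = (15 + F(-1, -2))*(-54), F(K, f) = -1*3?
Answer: -44617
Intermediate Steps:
F(K, f) = -3
s = -648 (s = (15 - 3)*(-54) = 12*(-54) = -648)
-43969 + s = -43969 - 648 = -44617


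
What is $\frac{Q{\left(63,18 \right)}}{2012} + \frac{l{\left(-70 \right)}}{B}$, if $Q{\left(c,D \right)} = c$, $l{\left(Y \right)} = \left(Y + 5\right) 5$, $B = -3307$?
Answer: $\frac{862241}{6653684} \approx 0.12959$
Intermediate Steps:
$l{\left(Y \right)} = 25 + 5 Y$ ($l{\left(Y \right)} = \left(5 + Y\right) 5 = 25 + 5 Y$)
$\frac{Q{\left(63,18 \right)}}{2012} + \frac{l{\left(-70 \right)}}{B} = \frac{63}{2012} + \frac{25 + 5 \left(-70\right)}{-3307} = 63 \cdot \frac{1}{2012} + \left(25 - 350\right) \left(- \frac{1}{3307}\right) = \frac{63}{2012} - - \frac{325}{3307} = \frac{63}{2012} + \frac{325}{3307} = \frac{862241}{6653684}$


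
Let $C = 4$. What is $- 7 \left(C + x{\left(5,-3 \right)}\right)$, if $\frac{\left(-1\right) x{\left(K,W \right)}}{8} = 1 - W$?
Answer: $196$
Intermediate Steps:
$x{\left(K,W \right)} = -8 + 8 W$ ($x{\left(K,W \right)} = - 8 \left(1 - W\right) = -8 + 8 W$)
$- 7 \left(C + x{\left(5,-3 \right)}\right) = - 7 \left(4 + \left(-8 + 8 \left(-3\right)\right)\right) = - 7 \left(4 - 32\right) = \left(-7\right) \left(-28\right) = 196$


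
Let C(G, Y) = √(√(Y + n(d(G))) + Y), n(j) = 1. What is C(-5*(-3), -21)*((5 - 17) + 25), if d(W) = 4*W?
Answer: 13*√(-21 + 2*I*√5) ≈ 6.3081 + 59.907*I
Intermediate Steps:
C(G, Y) = √(Y + √(1 + Y)) (C(G, Y) = √(√(Y + 1) + Y) = √(√(1 + Y) + Y) = √(Y + √(1 + Y)))
C(-5*(-3), -21)*((5 - 17) + 25) = √(-21 + √(1 - 21))*((5 - 17) + 25) = √(-21 + √(-20))*(-12 + 25) = √(-21 + 2*I*√5)*13 = 13*√(-21 + 2*I*√5)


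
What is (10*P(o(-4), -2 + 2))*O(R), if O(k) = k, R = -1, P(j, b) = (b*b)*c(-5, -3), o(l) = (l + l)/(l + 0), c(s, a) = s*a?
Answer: 0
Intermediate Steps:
c(s, a) = a*s
o(l) = 2 (o(l) = (2*l)/l = 2)
P(j, b) = 15*b**2 (P(j, b) = (b*b)*(-3*(-5)) = b**2*15 = 15*b**2)
(10*P(o(-4), -2 + 2))*O(R) = (10*(15*(-2 + 2)**2))*(-1) = (10*(15*0**2))*(-1) = (10*(15*0))*(-1) = (10*0)*(-1) = 0*(-1) = 0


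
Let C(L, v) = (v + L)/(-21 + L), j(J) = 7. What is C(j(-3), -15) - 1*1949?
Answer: -13639/7 ≈ -1948.4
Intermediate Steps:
C(L, v) = (L + v)/(-21 + L)
C(j(-3), -15) - 1*1949 = (7 - 15)/(-21 + 7) - 1*1949 = -8/(-14) - 1949 = -1/14*(-8) - 1949 = 4/7 - 1949 = -13639/7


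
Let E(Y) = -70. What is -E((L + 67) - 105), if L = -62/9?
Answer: 70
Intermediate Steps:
L = -62/9 (L = -62*1/9 = -62/9 ≈ -6.8889)
-E((L + 67) - 105) = -1*(-70) = 70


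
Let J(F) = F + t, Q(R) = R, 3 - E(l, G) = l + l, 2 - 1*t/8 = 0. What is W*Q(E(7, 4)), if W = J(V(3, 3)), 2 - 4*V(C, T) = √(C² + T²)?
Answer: -363/2 + 33*√2/4 ≈ -169.83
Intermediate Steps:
t = 16 (t = 16 - 8*0 = 16 + 0 = 16)
E(l, G) = 3 - 2*l (E(l, G) = 3 - (l + l) = 3 - 2*l)
V(C, T) = ½ - √(C² + T²)/4
J(F) = 16 + F (J(F) = F + 16 = 16 + F)
W = 33/2 - 3*√2/4 (W = 16 + (½ - √(3² + 3²)/4) = 16 + (½ - √(9 + 9)/4) = 16 + (½ - 3*√2/4) = 33/2 - 3*√2/4 ≈ 15.439)
W*Q(E(7, 4)) = (33/2 - 3*√2/4)*(3 - 2*7) = (33/2 - 3*√2/4)*(3 - 14) = (33/2 - 3*√2/4)*(-11) = -363/2 + 33*√2/4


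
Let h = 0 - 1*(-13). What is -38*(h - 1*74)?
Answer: 2318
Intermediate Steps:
h = 13 (h = 0 + 13 = 13)
-38*(h - 1*74) = -38*(13 - 1*74) = -38*(13 - 74) = -38*(-61) = 2318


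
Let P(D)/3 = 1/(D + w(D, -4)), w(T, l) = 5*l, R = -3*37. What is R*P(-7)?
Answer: 37/3 ≈ 12.333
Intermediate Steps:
R = -111
P(D) = 3/(-20 + D) (P(D) = 3/(D + 5*(-4)) = 3/(D - 20) = 3/(-20 + D))
R*P(-7) = -333/(-20 - 7) = -333/(-27) = -333*(-1)/27 = -111*(-⅑) = 37/3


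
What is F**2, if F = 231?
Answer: 53361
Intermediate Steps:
F**2 = 231**2 = 53361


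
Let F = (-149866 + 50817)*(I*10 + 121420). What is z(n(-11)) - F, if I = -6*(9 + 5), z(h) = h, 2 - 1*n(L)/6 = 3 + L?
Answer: 11943328480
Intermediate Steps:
n(L) = -6 - 6*L (n(L) = 12 - 6*(3 + L) = 12 + (-18 - 6*L) = -6 - 6*L)
I = -84 (I = -6*14 = -84)
F = -11943328420 (F = (-149866 + 50817)*(-84*10 + 121420) = -99049*(-840 + 121420) = -99049*120580 = -11943328420)
z(n(-11)) - F = (-6 - 6*(-11)) - 1*(-11943328420) = (-6 + 66) + 11943328420 = 60 + 11943328420 = 11943328480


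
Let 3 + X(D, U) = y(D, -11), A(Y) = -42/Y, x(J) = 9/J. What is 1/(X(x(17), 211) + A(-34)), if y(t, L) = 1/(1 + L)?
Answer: -170/317 ≈ -0.53628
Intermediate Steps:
X(D, U) = -31/10 (X(D, U) = -3 + 1/(1 - 11) = -3 + 1/(-10) = -3 - ⅒ = -31/10)
1/(X(x(17), 211) + A(-34)) = 1/(-31/10 - 42/(-34)) = 1/(-31/10 - 42*(-1/34)) = 1/(-31/10 + 21/17) = 1/(-317/170) = -170/317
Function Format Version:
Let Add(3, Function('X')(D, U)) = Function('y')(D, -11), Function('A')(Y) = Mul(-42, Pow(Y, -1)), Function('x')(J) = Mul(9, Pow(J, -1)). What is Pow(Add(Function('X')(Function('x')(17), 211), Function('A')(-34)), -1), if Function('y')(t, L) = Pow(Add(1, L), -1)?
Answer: Rational(-170, 317) ≈ -0.53628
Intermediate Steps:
Function('X')(D, U) = Rational(-31, 10) (Function('X')(D, U) = Add(-3, Pow(Add(1, -11), -1)) = Add(-3, Pow(-10, -1)) = Add(-3, Rational(-1, 10)) = Rational(-31, 10))
Pow(Add(Function('X')(Function('x')(17), 211), Function('A')(-34)), -1) = Pow(Add(Rational(-31, 10), Mul(-42, Pow(-34, -1))), -1) = Pow(Add(Rational(-31, 10), Mul(-42, Rational(-1, 34))), -1) = Pow(Add(Rational(-31, 10), Rational(21, 17)), -1) = Pow(Rational(-317, 170), -1) = Rational(-170, 317)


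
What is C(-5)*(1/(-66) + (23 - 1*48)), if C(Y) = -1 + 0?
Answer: 1651/66 ≈ 25.015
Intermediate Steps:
C(Y) = -1
C(-5)*(1/(-66) + (23 - 1*48)) = -(1/(-66) + (23 - 1*48)) = -(-1/66 + (23 - 48)) = -(-1/66 - 25) = -1*(-1651/66) = 1651/66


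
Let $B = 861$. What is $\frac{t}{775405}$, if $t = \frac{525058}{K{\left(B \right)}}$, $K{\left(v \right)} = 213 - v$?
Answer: $- \frac{262529}{251231220} \approx -0.001045$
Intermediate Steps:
$t = - \frac{262529}{324}$ ($t = \frac{525058}{213 - 861} = \frac{525058}{-648} = 525058 \left(- \frac{1}{648}\right) = - \frac{262529}{324} \approx -810.27$)
$\frac{t}{775405} = - \frac{262529}{324 \cdot 775405} = \left(- \frac{262529}{324}\right) \frac{1}{775405} = - \frac{262529}{251231220}$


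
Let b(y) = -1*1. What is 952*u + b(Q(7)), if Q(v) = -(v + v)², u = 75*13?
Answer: 928199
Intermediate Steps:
u = 975
Q(v) = -4*v² (Q(v) = -(2*v)² = -4*v²)
b(y) = -1
952*u + b(Q(7)) = 952*975 - 1 = 928200 - 1 = 928199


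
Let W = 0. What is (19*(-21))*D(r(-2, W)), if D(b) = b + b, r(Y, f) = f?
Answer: 0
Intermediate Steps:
D(b) = 2*b
(19*(-21))*D(r(-2, W)) = (19*(-21))*(2*0) = -399*0 = 0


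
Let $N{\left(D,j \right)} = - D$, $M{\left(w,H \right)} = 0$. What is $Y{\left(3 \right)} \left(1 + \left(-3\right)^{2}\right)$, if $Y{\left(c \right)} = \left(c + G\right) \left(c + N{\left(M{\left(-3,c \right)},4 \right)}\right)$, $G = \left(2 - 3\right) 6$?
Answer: $-90$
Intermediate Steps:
$G = -6$ ($G = \left(-1\right) 6 = -6$)
$Y{\left(c \right)} = c \left(-6 + c\right)$ ($Y{\left(c \right)} = \left(c - 6\right) \left(c - 0\right) = \left(-6 + c\right) \left(c + 0\right) = \left(-6 + c\right) c = c \left(-6 + c\right)$)
$Y{\left(3 \right)} \left(1 + \left(-3\right)^{2}\right) = 3 \left(-6 + 3\right) \left(1 + \left(-3\right)^{2}\right) = 3 \left(-3\right) \left(1 + 9\right) = \left(-9\right) 10 = -90$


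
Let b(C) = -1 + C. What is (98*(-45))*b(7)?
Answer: -26460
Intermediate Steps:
(98*(-45))*b(7) = (98*(-45))*(-1 + 7) = -4410*6 = -26460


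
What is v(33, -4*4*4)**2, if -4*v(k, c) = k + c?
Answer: 961/16 ≈ 60.063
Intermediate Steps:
v(k, c) = -c/4 - k/4 (v(k, c) = -(k + c)/4 = -(c + k)/4 = -c/4 - k/4)
v(33, -4*4*4)**2 = (-(-4*4)*4/4 - 1/4*33)**2 = (-(-4)*4 - 33/4)**2 = (-1/4*(-64) - 33/4)**2 = (16 - 33/4)**2 = (31/4)**2 = 961/16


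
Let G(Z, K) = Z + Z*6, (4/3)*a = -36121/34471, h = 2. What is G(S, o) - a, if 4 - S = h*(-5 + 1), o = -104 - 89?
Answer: 11690619/137884 ≈ 84.786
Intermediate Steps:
a = -108363/137884 (a = 3*(-36121/34471)/4 = 3*(-36121*1/34471)/4 = (¾)*(-36121/34471) = -108363/137884 ≈ -0.78590)
o = -193
S = 12 (S = 4 - 2*(-5 + 1) = 4 - 2*(-4) = 4 - 1*(-8) = 4 + 8 = 12)
G(Z, K) = 7*Z (G(Z, K) = Z + 6*Z = 7*Z)
G(S, o) - a = 7*12 - 1*(-108363/137884) = 84 + 108363/137884 = 11690619/137884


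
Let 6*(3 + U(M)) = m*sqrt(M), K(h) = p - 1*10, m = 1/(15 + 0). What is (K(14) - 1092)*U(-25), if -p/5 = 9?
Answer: 3441 - 1147*I/18 ≈ 3441.0 - 63.722*I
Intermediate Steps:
p = -45 (p = -5*9 = -45)
m = 1/15 ≈ 0.066667
K(h) = -55 (K(h) = -45 - 1*10 = -45 - 10 = -55)
U(M) = -3 + sqrt(M)/90 (U(M) = -3 + (sqrt(M)/15)/6 = -3 + sqrt(M)/90)
(K(14) - 1092)*U(-25) = (-55 - 1092)*(-3 + sqrt(-25)/90) = -1147*(-3 + (5*I)/90) = -1147*(-3 + I/18) = 3441 - 1147*I/18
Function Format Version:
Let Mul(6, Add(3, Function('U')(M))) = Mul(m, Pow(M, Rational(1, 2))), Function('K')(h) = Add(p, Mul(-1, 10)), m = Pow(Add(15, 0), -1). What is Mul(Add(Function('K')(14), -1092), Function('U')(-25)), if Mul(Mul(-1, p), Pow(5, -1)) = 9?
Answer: Add(3441, Mul(Rational(-1147, 18), I)) ≈ Add(3441.0, Mul(-63.722, I))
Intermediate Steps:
p = -45 (p = Mul(-5, 9) = -45)
m = Rational(1, 15) (m = Pow(15, -1) = Rational(1, 15) ≈ 0.066667)
Function('K')(h) = -55 (Function('K')(h) = Add(-45, Mul(-1, 10)) = Add(-45, -10) = -55)
Function('U')(M) = Add(-3, Mul(Rational(1, 90), Pow(M, Rational(1, 2)))) (Function('U')(M) = Add(-3, Mul(Rational(1, 6), Mul(Rational(1, 15), Pow(M, Rational(1, 2))))) = Add(-3, Mul(Rational(1, 90), Pow(M, Rational(1, 2)))))
Mul(Add(Function('K')(14), -1092), Function('U')(-25)) = Mul(Add(-55, -1092), Add(-3, Mul(Rational(1, 90), Pow(-25, Rational(1, 2))))) = Mul(-1147, Add(-3, Mul(Rational(1, 90), Mul(5, I)))) = Mul(-1147, Add(-3, Mul(Rational(1, 18), I))) = Add(3441, Mul(Rational(-1147, 18), I))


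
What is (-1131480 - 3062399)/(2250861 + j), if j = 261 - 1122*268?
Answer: -4193879/1950426 ≈ -2.1502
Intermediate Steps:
j = -300435 (j = 261 - 300696 = -300435)
(-1131480 - 3062399)/(2250861 + j) = (-1131480 - 3062399)/(2250861 - 300435) = -4193879/1950426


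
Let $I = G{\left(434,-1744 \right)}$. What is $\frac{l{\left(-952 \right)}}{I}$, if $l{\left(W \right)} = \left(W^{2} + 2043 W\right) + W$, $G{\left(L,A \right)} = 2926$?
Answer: $- \frac{74256}{209} \approx -355.29$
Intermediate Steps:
$I = 2926$
$l{\left(W \right)} = W^{2} + 2044 W$
$\frac{l{\left(-952 \right)}}{I} = \frac{\left(-952\right) \left(2044 - 952\right)}{2926} = \left(-952\right) 1092 \cdot \frac{1}{2926} = \left(-1039584\right) \frac{1}{2926} = - \frac{74256}{209}$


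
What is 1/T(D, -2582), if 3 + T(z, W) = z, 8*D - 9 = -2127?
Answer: -4/1071 ≈ -0.0037348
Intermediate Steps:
D = -1059/4 (D = 9/8 + (⅛)*(-2127) = 9/8 - 2127/8 = -1059/4 ≈ -264.75)
T(z, W) = -3 + z
1/T(D, -2582) = 1/(-3 - 1059/4) = 1/(-1071/4) = -4/1071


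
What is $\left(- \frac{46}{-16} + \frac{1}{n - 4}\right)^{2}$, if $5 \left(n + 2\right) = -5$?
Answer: $\frac{23409}{3136} \approx 7.4646$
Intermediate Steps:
$n = -3$ ($n = -2 + \frac{1}{5} \left(-5\right) = -2 - 1 = -3$)
$\left(- \frac{46}{-16} + \frac{1}{n - 4}\right)^{2} = \left(- \frac{46}{-16} + \frac{1}{-3 - 4}\right)^{2} = \left(\left(-46\right) \left(- \frac{1}{16}\right) + \frac{1}{-7}\right)^{2} = \left(\frac{23}{8} - \frac{1}{7}\right)^{2} = \left(\frac{153}{56}\right)^{2} = \frac{23409}{3136}$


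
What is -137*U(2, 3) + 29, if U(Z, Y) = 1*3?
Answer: -382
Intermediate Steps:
U(Z, Y) = 3
-137*U(2, 3) + 29 = -137*3 + 29 = -411 + 29 = -382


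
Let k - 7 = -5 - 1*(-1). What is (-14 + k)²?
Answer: 121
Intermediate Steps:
k = 3 (k = 7 + (-5 - 1*(-1)) = 7 + (-5 + 1) = 7 - 4 = 3)
(-14 + k)² = (-14 + 3)² = (-11)² = 121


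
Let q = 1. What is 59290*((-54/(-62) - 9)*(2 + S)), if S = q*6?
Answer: -119528640/31 ≈ -3.8558e+6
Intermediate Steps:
S = 6 (S = 1*6 = 6)
59290*((-54/(-62) - 9)*(2 + S)) = 59290*((-54/(-62) - 9)*(2 + 6)) = 59290*((-54*(-1/62) - 9)*8) = 59290*((27/31 - 9)*8) = 59290*(-252/31*8) = 59290*(-2016/31) = -119528640/31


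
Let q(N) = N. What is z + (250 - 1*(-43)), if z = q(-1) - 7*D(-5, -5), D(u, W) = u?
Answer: 327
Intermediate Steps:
z = 34 (z = -1 - 7*(-5) = -1 + 35 = 34)
z + (250 - 1*(-43)) = 34 + (250 - 1*(-43)) = 34 + (250 + 43) = 34 + 293 = 327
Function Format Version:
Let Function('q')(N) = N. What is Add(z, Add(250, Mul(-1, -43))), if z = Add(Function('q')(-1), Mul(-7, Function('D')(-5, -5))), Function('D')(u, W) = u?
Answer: 327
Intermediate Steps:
z = 34 (z = Add(-1, Mul(-7, -5)) = Add(-1, 35) = 34)
Add(z, Add(250, Mul(-1, -43))) = Add(34, Add(250, Mul(-1, -43))) = Add(34, Add(250, 43)) = Add(34, 293) = 327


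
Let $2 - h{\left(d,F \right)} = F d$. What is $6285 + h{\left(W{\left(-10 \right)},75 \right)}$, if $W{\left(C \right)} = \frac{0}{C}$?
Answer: $6287$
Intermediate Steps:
$W{\left(C \right)} = 0$
$h{\left(d,F \right)} = 2 - F d$
$6285 + h{\left(W{\left(-10 \right)},75 \right)} = 6285 + \left(2 - 75 \cdot 0\right) = 6285 + \left(2 + 0\right) = 6285 + 2 = 6287$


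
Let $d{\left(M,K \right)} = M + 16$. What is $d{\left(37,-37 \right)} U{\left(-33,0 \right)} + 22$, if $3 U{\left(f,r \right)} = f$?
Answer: $-561$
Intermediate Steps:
$U{\left(f,r \right)} = \frac{f}{3}$
$d{\left(M,K \right)} = 16 + M$
$d{\left(37,-37 \right)} U{\left(-33,0 \right)} + 22 = \left(16 + 37\right) \frac{1}{3} \left(-33\right) + 22 = 53 \left(-11\right) + 22 = -583 + 22 = -561$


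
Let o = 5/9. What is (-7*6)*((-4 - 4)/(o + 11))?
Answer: 378/13 ≈ 29.077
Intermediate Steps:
o = 5/9 (o = 5*(⅑) = 5/9 ≈ 0.55556)
(-7*6)*((-4 - 4)/(o + 11)) = (-7*6)*((-4 - 4)/(5/9 + 11)) = -(-336)/104/9 = -(-336)*9/104 = -42*(-9/13) = 378/13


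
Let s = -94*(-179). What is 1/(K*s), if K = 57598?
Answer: 1/969143948 ≈ 1.0318e-9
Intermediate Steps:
s = 16826
1/(K*s) = 1/(57598*16826) = (1/57598)*(1/16826) = 1/969143948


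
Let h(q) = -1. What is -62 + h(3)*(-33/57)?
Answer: -1167/19 ≈ -61.421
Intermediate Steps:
-62 + h(3)*(-33/57) = -62 - (-33)/57 = -62 - 1*(-11/19) = -62 + 11/19 = -1167/19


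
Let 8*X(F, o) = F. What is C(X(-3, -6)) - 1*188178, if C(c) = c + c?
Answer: -752715/4 ≈ -1.8818e+5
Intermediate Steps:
X(F, o) = F/8
C(c) = 2*c
C(X(-3, -6)) - 1*188178 = 2*((⅛)*(-3)) - 1*188178 = 2*(-3/8) - 188178 = -¾ - 188178 = -752715/4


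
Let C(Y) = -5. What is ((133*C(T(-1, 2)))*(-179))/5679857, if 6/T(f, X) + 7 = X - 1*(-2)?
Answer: 119035/5679857 ≈ 0.020957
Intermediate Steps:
T(f, X) = 6/(-5 + X) (T(f, X) = 6/(-7 + (X - 1*(-2))) = 6/(-7 + (X + 2)) = 6/(-7 + (2 + X)) = 6/(-5 + X))
((133*C(T(-1, 2)))*(-179))/5679857 = ((133*(-5))*(-179))/5679857 = -665*(-179)*(1/5679857) = 119035*(1/5679857) = 119035/5679857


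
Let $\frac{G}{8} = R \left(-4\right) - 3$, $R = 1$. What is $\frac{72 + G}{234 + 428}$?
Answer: $\frac{8}{331} \approx 0.024169$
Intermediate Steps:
$G = -56$ ($G = 8 \left(1 \left(-4\right) - 3\right) = 8 \left(-4 - 3\right) = 8 \left(-7\right) = -56$)
$\frac{72 + G}{234 + 428} = \frac{72 - 56}{234 + 428} = \frac{16}{662} = 16 \cdot \frac{1}{662} = \frac{8}{331}$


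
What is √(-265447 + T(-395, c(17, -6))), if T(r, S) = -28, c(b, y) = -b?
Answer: 5*I*√10619 ≈ 515.24*I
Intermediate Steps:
√(-265447 + T(-395, c(17, -6))) = √(-265447 - 28) = √(-265475) = 5*I*√10619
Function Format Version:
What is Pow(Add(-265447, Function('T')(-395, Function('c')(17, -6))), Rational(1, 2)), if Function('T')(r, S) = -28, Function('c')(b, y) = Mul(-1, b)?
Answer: Mul(5, I, Pow(10619, Rational(1, 2))) ≈ Mul(515.24, I)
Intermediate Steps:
Pow(Add(-265447, Function('T')(-395, Function('c')(17, -6))), Rational(1, 2)) = Pow(Add(-265447, -28), Rational(1, 2)) = Pow(-265475, Rational(1, 2)) = Mul(5, I, Pow(10619, Rational(1, 2)))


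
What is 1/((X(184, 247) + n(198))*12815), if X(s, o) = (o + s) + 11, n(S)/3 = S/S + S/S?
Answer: 1/5741120 ≈ 1.7418e-7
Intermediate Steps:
n(S) = 6 (n(S) = 3*(S/S + S/S) = 3*(1 + 1) = 3*2 = 6)
X(s, o) = 11 + o + s
1/((X(184, 247) + n(198))*12815) = 1/(((11 + 247 + 184) + 6)*12815) = (1/12815)/(442 + 6) = (1/12815)/448 = (1/448)*(1/12815) = 1/5741120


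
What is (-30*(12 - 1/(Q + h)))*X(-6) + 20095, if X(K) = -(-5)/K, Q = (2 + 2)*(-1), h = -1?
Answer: 20400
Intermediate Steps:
Q = -4 (Q = 4*(-1) = -4)
X(K) = 5/K
(-30*(12 - 1/(Q + h)))*X(-6) + 20095 = (-30*(12 - 1/(-4 - 1)))*(5/(-6)) + 20095 = (-30*(12 - 1/(-5)))*(5*(-⅙)) + 20095 = -30*(12 - 1*(-⅕))*(-⅚) + 20095 = -30*(12 + ⅕)*(-⅚) + 20095 = -30*61/5*(-⅚) + 20095 = -366*(-⅚) + 20095 = 305 + 20095 = 20400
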